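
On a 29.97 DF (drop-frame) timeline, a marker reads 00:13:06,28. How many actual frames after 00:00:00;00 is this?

As if non-drop at 30 labels/s: (0 × 3600 + 13 × 60 + 6) × 30 + 28 = 23608.
Minute boundaries passed: 13; those not divisible by 10: 13 − 1 = 12; dropped labels = 2 × 12 = 24.
Actual frame index = 23608 − 24 = 23584.

23584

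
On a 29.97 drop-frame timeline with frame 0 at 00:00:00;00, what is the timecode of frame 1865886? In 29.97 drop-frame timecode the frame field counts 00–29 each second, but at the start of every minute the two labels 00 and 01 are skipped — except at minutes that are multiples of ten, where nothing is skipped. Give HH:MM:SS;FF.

Each 10-minute DF block holds 10 × 60 × 30 − 9 × 2 = 17982 frames. 1865886 ÷ 17982 → 103 full blocks, remainder 13740.
Within the partial block the first minute is 1800 frames and each further minute 1798, so 7 further minute boundaries passed. Total skipped labels = 18 × 103 + 2 × 7 = 1868.
Non-drop label index = 1865886 + 1868 = 1867754; at 30 labels/s that is 17:17:38:14, i.e. DF 17:17:38;14.

17:17:38;14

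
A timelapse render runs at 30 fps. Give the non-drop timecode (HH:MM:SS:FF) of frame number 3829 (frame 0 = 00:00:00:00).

00:02:07:19

3829 ÷ 30 = 127 full seconds, remainder 19 frames.
127 s = 0 h 2 min 7 s.
Timecode: 00:02:07:19.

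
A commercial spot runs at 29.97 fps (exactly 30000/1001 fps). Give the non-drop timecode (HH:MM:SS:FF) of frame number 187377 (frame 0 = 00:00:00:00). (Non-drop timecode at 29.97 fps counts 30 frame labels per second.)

187377 ÷ 30 = 6245 full seconds, remainder 27 frames.
6245 s = 1 h 44 min 5 s.
Timecode: 01:44:05:27.

01:44:05:27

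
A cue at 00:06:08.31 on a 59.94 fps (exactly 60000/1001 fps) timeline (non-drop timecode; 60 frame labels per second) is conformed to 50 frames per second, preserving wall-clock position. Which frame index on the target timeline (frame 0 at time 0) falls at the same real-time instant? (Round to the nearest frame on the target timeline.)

frame 18444

Source frame index: (0×3600 + 6×60 + 8) × 60 + 31 = 22111.
Real time: 22111 / (60000/1001) = 22133111/60000 s.
Target frame: (22133111/60000) × (50) = 22133111/1200 ≈ 18444.259 → 18444.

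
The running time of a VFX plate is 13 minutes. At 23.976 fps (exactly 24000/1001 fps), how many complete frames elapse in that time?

13 min = 780 s.
Frames = 780 × 24000/1001 = 1440000/77 ≈ 18701.2987.
Complete frames: 18701.

18701 frames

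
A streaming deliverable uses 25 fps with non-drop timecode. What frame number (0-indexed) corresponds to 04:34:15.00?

frame 411375

Total seconds to the label: (4 × 3600 + 34 × 60 + 15) = 16455.
Frame index = 16455 × 25 + 0 = 411375.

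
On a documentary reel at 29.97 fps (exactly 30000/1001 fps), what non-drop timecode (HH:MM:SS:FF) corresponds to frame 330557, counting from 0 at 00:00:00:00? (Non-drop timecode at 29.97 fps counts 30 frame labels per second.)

03:03:38:17

330557 ÷ 30 = 11018 full seconds, remainder 17 frames.
11018 s = 3 h 3 min 38 s.
Timecode: 03:03:38:17.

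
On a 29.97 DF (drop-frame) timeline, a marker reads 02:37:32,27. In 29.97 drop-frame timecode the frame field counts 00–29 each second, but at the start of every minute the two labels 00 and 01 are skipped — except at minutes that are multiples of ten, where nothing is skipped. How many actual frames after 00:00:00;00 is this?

Complete 10-minute blocks: 15, each 17982 frames → 269730.
Remaining 7 whole minutes in the current block: 1800 + 6 × 1798 = 12588 frames.
Within the current minute: 32 × 30 + 27 − 2 = 985 (labels ;00/;01 skipped at this minute). Total = 269730 + 12588 + 985 = 283303.

283303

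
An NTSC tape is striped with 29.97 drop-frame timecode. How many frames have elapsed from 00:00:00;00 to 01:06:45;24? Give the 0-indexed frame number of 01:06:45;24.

Complete 10-minute blocks: 6, each 17982 frames → 107892.
Remaining 6 whole minutes in the current block: 1800 + 5 × 1798 = 10790 frames.
Within the current minute: 45 × 30 + 24 − 2 = 1372 (labels ;00/;01 skipped at this minute). Total = 107892 + 10790 + 1372 = 120054.

120054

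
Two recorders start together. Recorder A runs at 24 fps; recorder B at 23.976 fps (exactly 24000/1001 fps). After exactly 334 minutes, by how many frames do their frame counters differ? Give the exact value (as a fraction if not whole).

334 min = 20040 s.
A emits 24 × 20040 = 480960 frames; B emits 24000/1001 × 20040 = 480960000/1001.
Difference = 480960/1001 frames (≈ 480.4795); B is behind A.

480960/1001 frames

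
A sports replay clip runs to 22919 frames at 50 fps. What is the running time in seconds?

Running time = 22919 / (50) = 458.38 s.

458.38 seconds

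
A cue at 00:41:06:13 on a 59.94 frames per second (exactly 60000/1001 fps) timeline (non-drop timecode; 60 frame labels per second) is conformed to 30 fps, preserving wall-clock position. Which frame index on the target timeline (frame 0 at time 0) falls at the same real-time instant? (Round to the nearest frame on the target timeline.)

frame 74060

Source frame index: (0×3600 + 41×60 + 6) × 60 + 13 = 147973.
Real time: 147973 / (60000/1001) = 148120973/60000 s.
Target frame: (148120973/60000) × (30) = 148120973/2000 ≈ 74060.486 → 74060.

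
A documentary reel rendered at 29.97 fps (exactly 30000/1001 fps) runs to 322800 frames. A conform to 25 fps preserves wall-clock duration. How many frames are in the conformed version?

Target frames = source frames × (target rate / source rate) = 322800 × (25)/(30000/1001) = 322800 × 1001/1200 = 269269.

269269 frames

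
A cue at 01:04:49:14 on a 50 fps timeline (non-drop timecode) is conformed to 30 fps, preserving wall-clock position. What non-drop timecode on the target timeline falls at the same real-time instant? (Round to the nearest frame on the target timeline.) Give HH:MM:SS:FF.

01:04:49:08

Source frame index: (1×3600 + 4×60 + 49) × 50 + 14 = 194464.
Real time: 194464 / (50) = 97232/25 s.
Target frame: (97232/25) × (30) = 583392/5 ≈ 116678.400 → 116678.
At 30 labels/s: frame 116678 → 01:04:49:08.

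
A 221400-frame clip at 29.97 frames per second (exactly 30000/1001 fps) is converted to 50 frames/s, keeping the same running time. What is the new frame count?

Target frames = source frames × (target rate / source rate) = 221400 × (50)/(30000/1001) = 221400 × 1001/600 = 369369.

369369 frames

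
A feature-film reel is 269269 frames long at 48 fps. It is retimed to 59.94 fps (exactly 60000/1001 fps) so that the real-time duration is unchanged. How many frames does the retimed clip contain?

Target frames = source frames × (target rate / source rate) = 269269 × (60000/1001)/(48) = 269269 × 1250/1001 = 336250.

336250 frames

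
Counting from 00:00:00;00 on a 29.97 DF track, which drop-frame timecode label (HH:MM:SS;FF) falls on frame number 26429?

00:14:41;25

Each 10-minute DF block holds 10 × 60 × 30 − 9 × 2 = 17982 frames. 26429 ÷ 17982 → 1 full block, remainder 8447.
Within the partial block the first minute is 1800 frames and each further minute 1798, so 4 further minute boundaries passed. Total skipped labels = 18 × 1 + 2 × 4 = 26.
Non-drop label index = 26429 + 26 = 26455; at 30 labels/s that is 00:14:41:25, i.e. DF 00:14:41;25.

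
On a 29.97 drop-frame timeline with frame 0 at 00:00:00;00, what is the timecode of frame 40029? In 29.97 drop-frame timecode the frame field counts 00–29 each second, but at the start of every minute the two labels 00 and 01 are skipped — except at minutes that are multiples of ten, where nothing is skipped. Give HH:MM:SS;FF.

00:22:15;19

Each 10-minute DF block holds 10 × 60 × 30 − 9 × 2 = 17982 frames. 40029 ÷ 17982 → 2 full blocks, remainder 4065.
Within the partial block the first minute is 1800 frames and each further minute 1798, so 2 further minute boundaries passed. Total skipped labels = 18 × 2 + 2 × 2 = 40.
Non-drop label index = 40029 + 40 = 40069; at 30 labels/s that is 00:22:15:19, i.e. DF 00:22:15;19.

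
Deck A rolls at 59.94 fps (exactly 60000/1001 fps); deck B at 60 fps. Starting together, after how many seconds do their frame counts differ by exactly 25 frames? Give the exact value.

The gap grows by |60 − 60000/1001| = 60/1001 frames per second.
Time for a 25-frame gap: 25 ÷ (60/1001) = 5005/12 s.

5005/12 seconds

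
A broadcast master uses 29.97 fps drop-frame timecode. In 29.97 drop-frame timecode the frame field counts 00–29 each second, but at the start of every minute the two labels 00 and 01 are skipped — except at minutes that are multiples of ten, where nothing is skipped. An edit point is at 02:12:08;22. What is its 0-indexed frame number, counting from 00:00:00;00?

Complete 10-minute blocks: 13, each 17982 frames → 233766.
Remaining 2 whole minutes in the current block: 1800 + 1 × 1798 = 3598 frames.
Within the current minute: 8 × 30 + 22 − 2 = 260 (labels ;00/;01 skipped at this minute). Total = 233766 + 3598 + 260 = 237624.

237624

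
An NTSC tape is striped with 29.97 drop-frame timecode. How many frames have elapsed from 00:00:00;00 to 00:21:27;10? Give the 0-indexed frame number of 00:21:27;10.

38582

Complete 10-minute blocks: 2, each 17982 frames → 35964.
Remaining 1 whole minute in the current block: 1800 + 0 × 1798 = 1800 frames.
Within the current minute: 27 × 30 + 10 − 2 = 818 (labels ;00/;01 skipped at this minute). Total = 35964 + 1800 + 818 = 38582.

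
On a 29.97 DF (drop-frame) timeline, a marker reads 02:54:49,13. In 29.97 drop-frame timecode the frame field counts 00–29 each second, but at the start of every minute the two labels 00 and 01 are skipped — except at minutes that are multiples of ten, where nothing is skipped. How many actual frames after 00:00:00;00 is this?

314369

Complete 10-minute blocks: 17, each 17982 frames → 305694.
Remaining 4 whole minutes in the current block: 1800 + 3 × 1798 = 7194 frames.
Within the current minute: 49 × 30 + 13 − 2 = 1481 (labels ;00/;01 skipped at this minute). Total = 305694 + 7194 + 1481 = 314369.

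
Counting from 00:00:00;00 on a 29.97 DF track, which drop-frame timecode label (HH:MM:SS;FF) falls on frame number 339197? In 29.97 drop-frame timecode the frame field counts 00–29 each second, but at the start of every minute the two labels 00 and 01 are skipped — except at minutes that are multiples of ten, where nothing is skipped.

03:08:37;27

Ten DF minutes hold 17982 frames, so frame 339197 lies in block 18 (frames 323676–341657) with 15521 frames into that block.
The block's first minute is 1800 frames and the rest 1798 each; 15521 frames reaches minute 8, so 18 × 18 + 8 × 2 = 340 labels have been skipped so far.
Adding those back, label number 339197 + 340 = 339537 at 30 labels/s is 11317 s + 27 f = 3 h 8 min 37 s frame 27, i.e. 03:08:37;27.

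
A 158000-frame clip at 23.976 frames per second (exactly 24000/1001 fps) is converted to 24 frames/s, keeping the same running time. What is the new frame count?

Target frames = source frames × (target rate / source rate) = 158000 × (24)/(24000/1001) = 158000 × 1001/1000 = 158158.

158158 frames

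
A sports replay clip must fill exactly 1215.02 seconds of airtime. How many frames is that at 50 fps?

Frames = 1215.02 × 50 = 60751.

60751 frames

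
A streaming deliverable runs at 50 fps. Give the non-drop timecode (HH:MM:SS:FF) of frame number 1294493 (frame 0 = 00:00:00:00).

1294493 ÷ 50 = 25889 full seconds, remainder 43 frames.
25889 s = 7 h 11 min 29 s.
Timecode: 07:11:29:43.

07:11:29:43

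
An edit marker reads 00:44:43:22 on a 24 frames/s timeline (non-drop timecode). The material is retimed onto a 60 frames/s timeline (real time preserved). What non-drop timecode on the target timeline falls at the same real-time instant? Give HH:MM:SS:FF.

Source frame index: (0×3600 + 44×60 + 43) × 24 + 22 = 64414.
Real time: 64414 / (24) = 32207/12 s.
Target frame: (32207/12) × (60) = 161035.
At 60 labels/s: frame 161035 → 00:44:43:55.

00:44:43:55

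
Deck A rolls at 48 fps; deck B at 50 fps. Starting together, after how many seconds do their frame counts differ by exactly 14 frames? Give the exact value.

The gap grows by |50 − 48| = 2 frames per second.
Time for a 14-frame gap: 14 ÷ (2) = 7 s.

7 seconds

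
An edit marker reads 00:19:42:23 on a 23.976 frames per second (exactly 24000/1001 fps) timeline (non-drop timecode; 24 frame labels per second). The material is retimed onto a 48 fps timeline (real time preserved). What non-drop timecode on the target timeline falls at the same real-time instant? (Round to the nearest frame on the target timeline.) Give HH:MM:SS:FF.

Source frame index: (0×3600 + 19×60 + 42) × 24 + 23 = 28391.
Real time: 28391 / (24000/1001) = 28419391/24000 s.
Target frame: (28419391/24000) × (48) = 28419391/500 ≈ 56838.782 → 56839.
At 48 labels/s: frame 56839 → 00:19:44:07.

00:19:44:07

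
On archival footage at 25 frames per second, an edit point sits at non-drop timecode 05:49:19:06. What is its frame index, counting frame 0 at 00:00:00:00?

523981

Total seconds to the label: (5 × 3600 + 49 × 60 + 19) = 20959.
Frame index = 20959 × 25 + 6 = 523981.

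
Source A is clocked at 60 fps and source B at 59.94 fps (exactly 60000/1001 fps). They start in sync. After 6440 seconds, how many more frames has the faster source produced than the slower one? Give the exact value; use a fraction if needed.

A emits 60 × 6440 = 386400 frames; B emits 60000/1001 × 6440 = 55200000/143.
Difference = 55200/143 frames (≈ 386.0140); B is behind A.

55200/143 frames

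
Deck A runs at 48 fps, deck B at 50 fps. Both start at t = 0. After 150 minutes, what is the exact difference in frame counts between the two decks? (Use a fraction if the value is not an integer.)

18000 frames

150 min = 9000 s.
A emits 48 × 9000 = 432000 frames; B emits 50 × 9000 = 450000.
Difference = 18000 frames; B is ahead of A.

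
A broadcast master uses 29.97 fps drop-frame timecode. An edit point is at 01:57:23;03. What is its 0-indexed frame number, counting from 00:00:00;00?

As if non-drop at 30 labels/s: (1 × 3600 + 57 × 60 + 23) × 30 + 3 = 211293.
Minute boundaries passed: 117; those not divisible by 10: 117 − 11 = 106; dropped labels = 2 × 106 = 212.
Actual frame index = 211293 − 212 = 211081.

211081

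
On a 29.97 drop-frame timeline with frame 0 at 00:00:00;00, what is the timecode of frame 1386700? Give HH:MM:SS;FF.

Each 10-minute DF block holds 10 × 60 × 30 − 9 × 2 = 17982 frames. 1386700 ÷ 17982 → 77 full blocks, remainder 2086.
Within the partial block the first minute is 1800 frames and each further minute 1798, so 1 further minute boundary passed. Total skipped labels = 18 × 77 + 2 × 1 = 1388.
Non-drop label index = 1386700 + 1388 = 1388088; at 30 labels/s that is 12:51:09:18, i.e. DF 12:51:09;18.

12:51:09;18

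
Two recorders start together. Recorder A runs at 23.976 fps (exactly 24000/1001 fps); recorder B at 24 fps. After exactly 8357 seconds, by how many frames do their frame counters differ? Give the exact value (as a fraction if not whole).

200568/1001 frames

A emits 24000/1001 × 8357 = 200568000/1001 frames; B emits 24 × 8357 = 200568.
Difference = 200568/1001 frames (≈ 200.3676); B is ahead of A.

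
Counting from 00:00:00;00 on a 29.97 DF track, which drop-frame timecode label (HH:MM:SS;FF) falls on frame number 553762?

05:07:57;06

Ten DF minutes hold 17982 frames, so frame 553762 lies in block 30 (frames 539460–557441) with 14302 frames into that block.
The block's first minute is 1800 frames and the rest 1798 each; 14302 frames reaches minute 7, so 30 × 18 + 7 × 2 = 554 labels have been skipped so far.
Adding those back, label number 553762 + 554 = 554316 at 30 labels/s is 18477 s + 6 f = 5 h 7 min 57 s frame 6, i.e. 05:07:57;06.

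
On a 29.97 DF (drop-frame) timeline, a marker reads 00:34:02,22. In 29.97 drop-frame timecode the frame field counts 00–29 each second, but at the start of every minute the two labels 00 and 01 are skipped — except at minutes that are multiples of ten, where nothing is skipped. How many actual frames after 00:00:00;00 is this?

As if non-drop at 30 labels/s: (0 × 3600 + 34 × 60 + 2) × 30 + 22 = 61282.
Minute boundaries passed: 34; those not divisible by 10: 34 − 3 = 31; dropped labels = 2 × 31 = 62.
Actual frame index = 61282 − 62 = 61220.

61220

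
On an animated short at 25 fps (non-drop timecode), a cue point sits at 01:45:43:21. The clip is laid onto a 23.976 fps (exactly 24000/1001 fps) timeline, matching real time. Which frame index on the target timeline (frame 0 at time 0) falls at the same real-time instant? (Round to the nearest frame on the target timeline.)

Source frame index: (1×3600 + 45×60 + 43) × 25 + 21 = 158596.
Real time: 158596 / (25) = 158596/25 s.
Target frame: (158596/25) × (24000/1001) = 152252160/1001 ≈ 152100.060 → 152100.

frame 152100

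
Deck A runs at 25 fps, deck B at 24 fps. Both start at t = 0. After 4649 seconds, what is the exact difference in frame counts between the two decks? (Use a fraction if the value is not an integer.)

A emits 25 × 4649 = 116225 frames; B emits 24 × 4649 = 111576.
Difference = 4649 frames; B is behind A.

4649 frames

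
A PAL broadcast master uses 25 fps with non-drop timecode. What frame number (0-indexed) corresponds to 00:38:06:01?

frame 57151

Total seconds to the label: (0 × 3600 + 38 × 60 + 6) = 2286.
Frame index = 2286 × 25 + 1 = 57151.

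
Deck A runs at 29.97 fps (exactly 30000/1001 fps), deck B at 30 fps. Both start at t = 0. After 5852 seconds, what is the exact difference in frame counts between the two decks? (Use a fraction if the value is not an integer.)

A emits 30000/1001 × 5852 = 2280000/13 frames; B emits 30 × 5852 = 175560.
Difference = 2280/13 frames (≈ 175.3846); B is ahead of A.

2280/13 frames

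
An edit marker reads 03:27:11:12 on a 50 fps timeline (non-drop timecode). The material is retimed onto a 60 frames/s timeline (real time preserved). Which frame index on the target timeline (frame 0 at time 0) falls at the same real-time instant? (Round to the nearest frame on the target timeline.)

Source frame index: (3×3600 + 27×60 + 11) × 50 + 12 = 621562.
Real time: 621562 / (50) = 310781/25 s.
Target frame: (310781/25) × (60) = 3729372/5 ≈ 745874.400 → 745874.

frame 745874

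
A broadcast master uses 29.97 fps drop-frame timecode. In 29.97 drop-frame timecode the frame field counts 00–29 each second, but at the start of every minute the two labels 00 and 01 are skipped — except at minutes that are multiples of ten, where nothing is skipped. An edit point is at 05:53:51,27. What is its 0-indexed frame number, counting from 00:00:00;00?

As if non-drop at 30 labels/s: (5 × 3600 + 53 × 60 + 51) × 30 + 27 = 636957.
Minute boundaries passed: 353; those not divisible by 10: 353 − 35 = 318; dropped labels = 2 × 318 = 636.
Actual frame index = 636957 − 636 = 636321.

636321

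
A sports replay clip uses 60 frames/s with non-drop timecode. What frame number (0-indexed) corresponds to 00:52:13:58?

188038

Total seconds to the label: (0 × 3600 + 52 × 60 + 13) = 3133.
Frame index = 3133 × 60 + 58 = 188038.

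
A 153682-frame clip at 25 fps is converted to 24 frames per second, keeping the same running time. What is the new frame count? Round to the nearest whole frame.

Frames at target rate = 153682 × (24) / (25) = 3688368/25 ≈ 147534.720.
Nearest whole frame: 147535.

147535 frames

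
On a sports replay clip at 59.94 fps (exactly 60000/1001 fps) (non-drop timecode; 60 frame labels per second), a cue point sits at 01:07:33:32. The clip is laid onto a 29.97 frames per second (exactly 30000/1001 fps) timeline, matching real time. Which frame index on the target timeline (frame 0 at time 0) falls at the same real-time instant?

Source frame index: (1×3600 + 7×60 + 33) × 60 + 32 = 243212.
Real time: 243212 / (60000/1001) = 60863803/15000 s.
Target frame: (60863803/15000) × (30000/1001) = 121606.

frame 121606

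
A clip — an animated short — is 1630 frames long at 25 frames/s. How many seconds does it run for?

65.2 seconds

Running time = 1630 / (25) = 65.2 s.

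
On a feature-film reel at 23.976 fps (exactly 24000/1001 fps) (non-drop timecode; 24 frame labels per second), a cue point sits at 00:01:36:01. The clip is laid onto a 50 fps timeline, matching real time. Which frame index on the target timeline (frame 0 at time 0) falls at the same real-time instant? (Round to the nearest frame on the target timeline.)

frame 4807

Source frame index: (0×3600 + 1×60 + 36) × 24 + 1 = 2305.
Real time: 2305 / (24000/1001) = 461461/4800 s.
Target frame: (461461/4800) × (50) = 461461/96 ≈ 4806.885 → 4807.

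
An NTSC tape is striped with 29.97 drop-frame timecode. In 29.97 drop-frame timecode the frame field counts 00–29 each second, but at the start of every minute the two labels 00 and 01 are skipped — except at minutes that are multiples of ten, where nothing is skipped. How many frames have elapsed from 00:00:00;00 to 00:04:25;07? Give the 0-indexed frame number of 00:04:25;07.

7949

As if non-drop at 30 labels/s: (0 × 3600 + 4 × 60 + 25) × 30 + 7 = 7957.
Minute boundaries passed: 4; those not divisible by 10: 4 − 0 = 4; dropped labels = 2 × 4 = 8.
Actual frame index = 7957 − 8 = 7949.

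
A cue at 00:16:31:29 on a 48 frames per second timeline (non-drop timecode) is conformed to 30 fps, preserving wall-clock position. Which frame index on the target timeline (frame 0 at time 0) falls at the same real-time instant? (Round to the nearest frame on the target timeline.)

Source frame index: (0×3600 + 16×60 + 31) × 48 + 29 = 47597.
Real time: 47597 / (48) = 47597/48 s.
Target frame: (47597/48) × (30) = 237985/8 ≈ 29748.125 → 29748.

frame 29748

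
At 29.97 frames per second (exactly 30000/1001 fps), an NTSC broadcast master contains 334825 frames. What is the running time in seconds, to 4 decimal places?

Running time = 334825 × 1001/30000 = 13406393/1200 s ≈ 11171.9942 s.

11171.9942 seconds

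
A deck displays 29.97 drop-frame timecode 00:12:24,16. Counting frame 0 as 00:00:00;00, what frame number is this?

As if non-drop at 30 labels/s: (0 × 3600 + 12 × 60 + 24) × 30 + 16 = 22336.
Minute boundaries passed: 12; those not divisible by 10: 12 − 1 = 11; dropped labels = 2 × 11 = 22.
Actual frame index = 22336 − 22 = 22314.

22314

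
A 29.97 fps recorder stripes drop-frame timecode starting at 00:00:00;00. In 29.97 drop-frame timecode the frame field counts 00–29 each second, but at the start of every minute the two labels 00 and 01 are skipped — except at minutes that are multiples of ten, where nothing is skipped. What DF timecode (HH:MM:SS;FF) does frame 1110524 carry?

10:17:34;16

Ten DF minutes hold 17982 frames, so frame 1110524 lies in block 61 (frames 1096902–1114883) with 13622 frames into that block.
The block's first minute is 1800 frames and the rest 1798 each; 13622 frames reaches minute 7, so 61 × 18 + 7 × 2 = 1112 labels have been skipped so far.
Adding those back, label number 1110524 + 1112 = 1111636 at 30 labels/s is 37054 s + 16 f = 10 h 17 min 34 s frame 16, i.e. 10:17:34;16.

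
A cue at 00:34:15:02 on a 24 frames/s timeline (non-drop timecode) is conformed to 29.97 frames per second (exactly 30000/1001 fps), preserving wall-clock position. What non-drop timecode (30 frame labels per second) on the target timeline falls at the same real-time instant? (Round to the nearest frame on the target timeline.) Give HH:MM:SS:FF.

Source frame index: (0×3600 + 34×60 + 15) × 24 + 2 = 49322.
Real time: 49322 / (24) = 24661/12 s.
Target frame: (24661/12) × (30000/1001) = 677500/11 ≈ 61590.909 → 61591.
At 30 labels/s: frame 61591 → 00:34:13:01.

00:34:13:01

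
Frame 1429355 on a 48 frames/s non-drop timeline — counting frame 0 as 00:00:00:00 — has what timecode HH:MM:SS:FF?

08:16:18:11

1429355 ÷ 48 = 29778 full seconds, remainder 11 frames.
29778 s = 8 h 16 min 18 s.
Timecode: 08:16:18:11.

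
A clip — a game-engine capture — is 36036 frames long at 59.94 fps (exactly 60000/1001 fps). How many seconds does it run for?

601.2006 seconds

Running time = 36036 / (60000/1001) = 601.2006 s.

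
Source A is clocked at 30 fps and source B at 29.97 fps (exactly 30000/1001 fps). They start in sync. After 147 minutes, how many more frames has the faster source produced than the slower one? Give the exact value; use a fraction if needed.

37800/143 frames

147 min = 8820 s.
A emits 30 × 8820 = 264600 frames; B emits 30000/1001 × 8820 = 37800000/143.
Difference = 37800/143 frames (≈ 264.3357); B is behind A.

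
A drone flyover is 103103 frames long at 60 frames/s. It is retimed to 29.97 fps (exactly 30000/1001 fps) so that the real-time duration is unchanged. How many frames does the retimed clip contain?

Target frames = source frames × (target rate / source rate) = 103103 × (30000/1001)/(60) = 103103 × 500/1001 = 51500.

51500 frames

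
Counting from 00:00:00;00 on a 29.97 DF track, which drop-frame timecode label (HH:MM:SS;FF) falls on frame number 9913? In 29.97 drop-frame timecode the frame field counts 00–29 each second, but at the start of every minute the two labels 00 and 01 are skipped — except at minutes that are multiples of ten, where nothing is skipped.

Each 10-minute DF block holds 10 × 60 × 30 − 9 × 2 = 17982 frames. 9913 ÷ 17982 → 0 full blocks, remainder 9913.
Within the partial block the first minute is 1800 frames and each further minute 1798, so 5 further minute boundaries passed. Total skipped labels = 18 × 0 + 2 × 5 = 10.
Non-drop label index = 9913 + 10 = 9923; at 30 labels/s that is 00:05:30:23, i.e. DF 00:05:30;23.

00:05:30;23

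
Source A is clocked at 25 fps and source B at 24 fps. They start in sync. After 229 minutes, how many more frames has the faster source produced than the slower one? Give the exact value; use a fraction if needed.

13740 frames

229 min = 13740 s.
A emits 25 × 13740 = 343500 frames; B emits 24 × 13740 = 329760.
Difference = 13740 frames; B is behind A.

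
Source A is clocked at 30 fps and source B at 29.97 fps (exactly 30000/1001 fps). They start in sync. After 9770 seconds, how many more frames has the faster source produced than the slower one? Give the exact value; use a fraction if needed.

A emits 30 × 9770 = 293100 frames; B emits 30000/1001 × 9770 = 293100000/1001.
Difference = 293100/1001 frames (≈ 292.8072); B is behind A.

293100/1001 frames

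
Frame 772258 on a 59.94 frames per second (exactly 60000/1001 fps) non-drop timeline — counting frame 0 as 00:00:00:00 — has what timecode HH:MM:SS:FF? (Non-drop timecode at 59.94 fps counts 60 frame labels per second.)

772258 ÷ 60 = 12870 full seconds, remainder 58 frames.
12870 s = 3 h 34 min 30 s.
Timecode: 03:34:30:58.

03:34:30:58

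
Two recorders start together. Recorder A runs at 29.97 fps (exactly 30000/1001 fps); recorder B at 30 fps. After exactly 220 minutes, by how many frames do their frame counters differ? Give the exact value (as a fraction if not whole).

220 min = 13200 s.
A emits 30000/1001 × 13200 = 36000000/91 frames; B emits 30 × 13200 = 396000.
Difference = 36000/91 frames (≈ 395.6044); B is ahead of A.

36000/91 frames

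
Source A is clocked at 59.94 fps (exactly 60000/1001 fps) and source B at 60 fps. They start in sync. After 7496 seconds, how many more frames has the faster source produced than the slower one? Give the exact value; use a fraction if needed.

A emits 60000/1001 × 7496 = 449760000/1001 frames; B emits 60 × 7496 = 449760.
Difference = 449760/1001 frames (≈ 449.3107); B is ahead of A.

449760/1001 frames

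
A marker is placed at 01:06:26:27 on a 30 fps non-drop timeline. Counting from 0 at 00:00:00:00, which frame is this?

Total seconds to the label: (1 × 3600 + 6 × 60 + 26) = 3986.
Frame index = 3986 × 30 + 27 = 119607.

frame 119607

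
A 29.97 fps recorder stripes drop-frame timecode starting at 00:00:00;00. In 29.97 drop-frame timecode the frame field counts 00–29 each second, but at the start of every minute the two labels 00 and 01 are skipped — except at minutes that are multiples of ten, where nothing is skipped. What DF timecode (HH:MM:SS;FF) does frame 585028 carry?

05:25:20;14

Each 10-minute DF block holds 10 × 60 × 30 − 9 × 2 = 17982 frames. 585028 ÷ 17982 → 32 full blocks, remainder 9604.
Within the partial block the first minute is 1800 frames and each further minute 1798, so 5 further minute boundaries passed. Total skipped labels = 18 × 32 + 2 × 5 = 586.
Non-drop label index = 585028 + 586 = 585614; at 30 labels/s that is 05:25:20:14, i.e. DF 05:25:20;14.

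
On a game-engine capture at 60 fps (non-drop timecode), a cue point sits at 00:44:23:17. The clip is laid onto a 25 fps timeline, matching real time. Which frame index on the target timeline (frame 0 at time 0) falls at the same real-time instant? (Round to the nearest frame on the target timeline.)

Source frame index: (0×3600 + 44×60 + 23) × 60 + 17 = 159797.
Real time: 159797 / (60) = 159797/60 s.
Target frame: (159797/60) × (25) = 798985/12 ≈ 66582.083 → 66582.

frame 66582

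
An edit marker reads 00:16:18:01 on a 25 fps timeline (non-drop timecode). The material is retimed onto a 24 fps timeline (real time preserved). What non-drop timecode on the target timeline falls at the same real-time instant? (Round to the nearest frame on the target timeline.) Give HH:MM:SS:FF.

00:16:18:01

Source frame index: (0×3600 + 16×60 + 18) × 25 + 1 = 24451.
Real time: 24451 / (25) = 24451/25 s.
Target frame: (24451/25) × (24) = 586824/25 ≈ 23472.960 → 23473.
At 24 labels/s: frame 23473 → 00:16:18:01.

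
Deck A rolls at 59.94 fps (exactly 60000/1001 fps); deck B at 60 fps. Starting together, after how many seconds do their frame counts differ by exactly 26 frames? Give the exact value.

13013/30 seconds

The gap grows by |60 − 60000/1001| = 60/1001 frames per second.
Time for a 26-frame gap: 26 ÷ (60/1001) = 13013/30 s.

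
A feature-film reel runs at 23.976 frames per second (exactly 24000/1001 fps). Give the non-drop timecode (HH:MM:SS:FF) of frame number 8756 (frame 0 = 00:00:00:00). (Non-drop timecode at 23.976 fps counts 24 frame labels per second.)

00:06:04:20

8756 ÷ 24 = 364 full seconds, remainder 20 frames.
364 s = 0 h 6 min 4 s.
Timecode: 00:06:04:20.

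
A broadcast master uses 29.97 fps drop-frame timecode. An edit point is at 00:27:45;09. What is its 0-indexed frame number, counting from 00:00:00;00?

Complete 10-minute blocks: 2, each 17982 frames → 35964.
Remaining 7 whole minutes in the current block: 1800 + 6 × 1798 = 12588 frames.
Within the current minute: 45 × 30 + 9 − 2 = 1357 (labels ;00/;01 skipped at this minute). Total = 35964 + 12588 + 1357 = 49909.

49909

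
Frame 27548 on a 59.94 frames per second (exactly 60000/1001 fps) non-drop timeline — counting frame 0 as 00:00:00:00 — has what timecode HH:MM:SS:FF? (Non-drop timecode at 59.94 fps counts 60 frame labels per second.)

00:07:39:08

27548 ÷ 60 = 459 full seconds, remainder 8 frames.
459 s = 0 h 7 min 39 s.
Timecode: 00:07:39:08.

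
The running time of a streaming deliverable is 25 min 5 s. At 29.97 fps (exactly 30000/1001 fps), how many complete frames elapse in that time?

45104 frames

25 min 5 s = 1505 s.
Frames = 1505 × 30000/1001 = 6450000/143 ≈ 45104.8951.
Complete frames: 45104.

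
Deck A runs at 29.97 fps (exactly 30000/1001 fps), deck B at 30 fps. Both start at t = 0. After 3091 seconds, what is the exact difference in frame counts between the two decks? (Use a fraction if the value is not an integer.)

A emits 30000/1001 × 3091 = 8430000/91 frames; B emits 30 × 3091 = 92730.
Difference = 8430/91 frames (≈ 92.6374); B is ahead of A.

8430/91 frames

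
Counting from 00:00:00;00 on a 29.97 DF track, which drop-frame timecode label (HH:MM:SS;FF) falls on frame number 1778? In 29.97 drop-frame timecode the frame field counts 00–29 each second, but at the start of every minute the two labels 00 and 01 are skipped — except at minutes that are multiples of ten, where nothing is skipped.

00:00:59;08

Each 10-minute DF block holds 10 × 60 × 30 − 9 × 2 = 17982 frames. 1778 ÷ 17982 → 0 full blocks, remainder 1778.
Within the partial block the first minute is 1800 frames and each further minute 1798, so 0 further minute boundaries passed. Total skipped labels = 18 × 0 + 2 × 0 = 0.
Non-drop label index = 1778 + 0 = 1778; at 30 labels/s that is 00:00:59:08, i.e. DF 00:00:59;08.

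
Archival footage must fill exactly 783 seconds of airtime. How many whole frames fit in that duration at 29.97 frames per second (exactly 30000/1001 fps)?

23466 frames

Frames = 783 × 30000/1001 = 23490000/1001 ≈ 23466.5335.
Complete frames: 23466.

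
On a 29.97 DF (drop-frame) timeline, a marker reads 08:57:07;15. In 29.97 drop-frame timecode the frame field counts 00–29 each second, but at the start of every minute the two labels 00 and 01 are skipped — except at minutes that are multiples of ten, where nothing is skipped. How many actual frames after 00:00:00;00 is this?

As if non-drop at 30 labels/s: (8 × 3600 + 57 × 60 + 7) × 30 + 15 = 966825.
Minute boundaries passed: 537; those not divisible by 10: 537 − 53 = 484; dropped labels = 2 × 484 = 968.
Actual frame index = 966825 − 968 = 965857.

965857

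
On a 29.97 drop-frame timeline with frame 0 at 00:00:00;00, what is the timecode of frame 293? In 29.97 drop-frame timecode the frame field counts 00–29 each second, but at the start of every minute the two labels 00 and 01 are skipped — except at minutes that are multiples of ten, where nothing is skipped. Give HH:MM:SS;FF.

Ten DF minutes hold 17982 frames, so frame 293 lies in block 0 (frames 0–17981) with 293 frames into that block.
The block's first minute is 1800 frames and the rest 1798 each; 293 frames reaches minute 0, so 0 × 18 + 0 × 2 = 0 labels have been skipped so far.
Adding those back, label number 293 + 0 = 293 at 30 labels/s is 9 s + 23 f = 0 h 0 min 9 s frame 23, i.e. 00:00:09;23.

00:00:09;23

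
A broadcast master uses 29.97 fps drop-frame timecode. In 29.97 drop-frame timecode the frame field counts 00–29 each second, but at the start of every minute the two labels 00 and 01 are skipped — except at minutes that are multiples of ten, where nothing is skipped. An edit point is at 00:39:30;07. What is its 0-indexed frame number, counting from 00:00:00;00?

71035

As if non-drop at 30 labels/s: (0 × 3600 + 39 × 60 + 30) × 30 + 7 = 71107.
Minute boundaries passed: 39; those not divisible by 10: 39 − 3 = 36; dropped labels = 2 × 36 = 72.
Actual frame index = 71107 − 72 = 71035.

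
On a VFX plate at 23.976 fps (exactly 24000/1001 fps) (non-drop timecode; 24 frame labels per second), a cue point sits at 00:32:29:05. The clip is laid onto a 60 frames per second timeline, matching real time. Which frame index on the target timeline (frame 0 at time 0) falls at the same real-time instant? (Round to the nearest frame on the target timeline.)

frame 117069

Source frame index: (0×3600 + 32×60 + 29) × 24 + 5 = 46781.
Real time: 46781 / (24000/1001) = 46827781/24000 s.
Target frame: (46827781/24000) × (60) = 46827781/400 ≈ 117069.452 → 117069.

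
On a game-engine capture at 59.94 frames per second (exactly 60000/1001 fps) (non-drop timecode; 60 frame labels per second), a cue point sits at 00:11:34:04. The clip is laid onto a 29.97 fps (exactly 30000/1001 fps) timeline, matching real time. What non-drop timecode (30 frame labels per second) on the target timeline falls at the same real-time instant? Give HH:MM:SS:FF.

00:11:34:02

Source frame index: (0×3600 + 11×60 + 34) × 60 + 4 = 41644.
Real time: 41644 / (60000/1001) = 10421411/15000 s.
Target frame: (10421411/15000) × (30000/1001) = 20822.
At 30 labels/s: frame 20822 → 00:11:34:02.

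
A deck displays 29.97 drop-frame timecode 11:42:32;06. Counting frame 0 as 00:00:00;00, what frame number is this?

As if non-drop at 30 labels/s: (11 × 3600 + 42 × 60 + 32) × 30 + 6 = 1264566.
Minute boundaries passed: 702; those not divisible by 10: 702 − 70 = 632; dropped labels = 2 × 632 = 1264.
Actual frame index = 1264566 − 1264 = 1263302.

1263302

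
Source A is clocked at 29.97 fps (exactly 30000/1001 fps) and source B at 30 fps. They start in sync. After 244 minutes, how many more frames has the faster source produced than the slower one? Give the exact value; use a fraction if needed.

244 min = 14640 s.
A emits 30000/1001 × 14640 = 439200000/1001 frames; B emits 30 × 14640 = 439200.
Difference = 439200/1001 frames (≈ 438.7612); B is ahead of A.

439200/1001 frames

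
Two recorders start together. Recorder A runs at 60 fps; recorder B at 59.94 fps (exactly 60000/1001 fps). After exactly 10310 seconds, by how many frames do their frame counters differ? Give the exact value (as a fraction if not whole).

618600/1001 frames

A emits 60 × 10310 = 618600 frames; B emits 60000/1001 × 10310 = 618600000/1001.
Difference = 618600/1001 frames (≈ 617.9820); B is behind A.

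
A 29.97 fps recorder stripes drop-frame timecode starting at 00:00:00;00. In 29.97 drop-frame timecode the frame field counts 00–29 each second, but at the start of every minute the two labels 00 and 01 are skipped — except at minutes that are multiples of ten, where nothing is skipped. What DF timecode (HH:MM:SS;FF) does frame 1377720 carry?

Each 10-minute DF block holds 10 × 60 × 30 − 9 × 2 = 17982 frames. 1377720 ÷ 17982 → 76 full blocks, remainder 11088.
Within the partial block the first minute is 1800 frames and each further minute 1798, so 6 further minute boundaries passed. Total skipped labels = 18 × 76 + 2 × 6 = 1380.
Non-drop label index = 1377720 + 1380 = 1379100; at 30 labels/s that is 12:46:10:00, i.e. DF 12:46:10;00.

12:46:10;00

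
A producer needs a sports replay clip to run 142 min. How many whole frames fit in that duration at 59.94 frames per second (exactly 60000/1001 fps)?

142 min = 8520 s.
Frames = 8520 × 60000/1001 = 511200000/1001 ≈ 510689.3107.
Complete frames: 510689.

510689 frames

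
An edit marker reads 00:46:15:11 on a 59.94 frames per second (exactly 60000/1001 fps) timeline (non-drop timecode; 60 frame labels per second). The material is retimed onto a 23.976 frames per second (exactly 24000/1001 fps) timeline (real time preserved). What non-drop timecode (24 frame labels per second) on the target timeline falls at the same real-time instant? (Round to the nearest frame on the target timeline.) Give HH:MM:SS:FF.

Source frame index: (0×3600 + 46×60 + 15) × 60 + 11 = 166511.
Real time: 166511 / (60000/1001) = 166677511/60000 s.
Target frame: (166677511/60000) × (24000/1001) = 333022/5 ≈ 66604.400 → 66604.
At 24 labels/s: frame 66604 → 00:46:15:04.

00:46:15:04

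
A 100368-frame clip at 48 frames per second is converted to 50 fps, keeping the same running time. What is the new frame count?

104550 frames

Target frames = source frames × (target rate / source rate) = 100368 × (50)/(48) = 100368 × 25/24 = 104550.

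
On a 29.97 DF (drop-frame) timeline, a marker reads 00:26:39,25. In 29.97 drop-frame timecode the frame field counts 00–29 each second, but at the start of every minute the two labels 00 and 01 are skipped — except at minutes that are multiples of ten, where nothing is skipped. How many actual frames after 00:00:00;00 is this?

Complete 10-minute blocks: 2, each 17982 frames → 35964.
Remaining 6 whole minutes in the current block: 1800 + 5 × 1798 = 10790 frames.
Within the current minute: 39 × 30 + 25 − 2 = 1193 (labels ;00/;01 skipped at this minute). Total = 35964 + 10790 + 1193 = 47947.

47947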